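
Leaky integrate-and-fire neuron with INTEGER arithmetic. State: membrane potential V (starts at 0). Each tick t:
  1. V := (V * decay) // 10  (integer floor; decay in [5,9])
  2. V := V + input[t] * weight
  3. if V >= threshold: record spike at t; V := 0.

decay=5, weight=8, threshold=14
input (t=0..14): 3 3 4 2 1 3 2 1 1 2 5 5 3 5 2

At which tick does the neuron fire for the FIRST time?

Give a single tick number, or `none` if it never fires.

t=0: input=3 -> V=0 FIRE
t=1: input=3 -> V=0 FIRE
t=2: input=4 -> V=0 FIRE
t=3: input=2 -> V=0 FIRE
t=4: input=1 -> V=8
t=5: input=3 -> V=0 FIRE
t=6: input=2 -> V=0 FIRE
t=7: input=1 -> V=8
t=8: input=1 -> V=12
t=9: input=2 -> V=0 FIRE
t=10: input=5 -> V=0 FIRE
t=11: input=5 -> V=0 FIRE
t=12: input=3 -> V=0 FIRE
t=13: input=5 -> V=0 FIRE
t=14: input=2 -> V=0 FIRE

Answer: 0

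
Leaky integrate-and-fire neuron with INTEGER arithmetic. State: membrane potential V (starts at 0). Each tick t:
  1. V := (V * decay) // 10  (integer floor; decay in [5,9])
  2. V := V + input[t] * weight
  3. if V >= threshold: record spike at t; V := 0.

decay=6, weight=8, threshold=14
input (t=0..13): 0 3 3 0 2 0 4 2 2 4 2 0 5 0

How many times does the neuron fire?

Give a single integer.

Answer: 9

Derivation:
t=0: input=0 -> V=0
t=1: input=3 -> V=0 FIRE
t=2: input=3 -> V=0 FIRE
t=3: input=0 -> V=0
t=4: input=2 -> V=0 FIRE
t=5: input=0 -> V=0
t=6: input=4 -> V=0 FIRE
t=7: input=2 -> V=0 FIRE
t=8: input=2 -> V=0 FIRE
t=9: input=4 -> V=0 FIRE
t=10: input=2 -> V=0 FIRE
t=11: input=0 -> V=0
t=12: input=5 -> V=0 FIRE
t=13: input=0 -> V=0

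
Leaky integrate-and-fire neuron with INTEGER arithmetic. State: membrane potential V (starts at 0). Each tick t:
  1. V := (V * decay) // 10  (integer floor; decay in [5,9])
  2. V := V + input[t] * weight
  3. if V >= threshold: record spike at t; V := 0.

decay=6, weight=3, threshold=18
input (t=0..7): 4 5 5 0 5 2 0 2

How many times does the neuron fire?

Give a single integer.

t=0: input=4 -> V=12
t=1: input=5 -> V=0 FIRE
t=2: input=5 -> V=15
t=3: input=0 -> V=9
t=4: input=5 -> V=0 FIRE
t=5: input=2 -> V=6
t=6: input=0 -> V=3
t=7: input=2 -> V=7

Answer: 2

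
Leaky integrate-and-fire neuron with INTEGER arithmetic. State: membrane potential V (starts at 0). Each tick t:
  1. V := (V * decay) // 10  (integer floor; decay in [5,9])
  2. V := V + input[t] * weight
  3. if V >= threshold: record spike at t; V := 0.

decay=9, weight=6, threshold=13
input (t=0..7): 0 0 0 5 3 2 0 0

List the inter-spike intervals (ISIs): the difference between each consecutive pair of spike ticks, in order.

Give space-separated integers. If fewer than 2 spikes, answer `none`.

Answer: 1

Derivation:
t=0: input=0 -> V=0
t=1: input=0 -> V=0
t=2: input=0 -> V=0
t=3: input=5 -> V=0 FIRE
t=4: input=3 -> V=0 FIRE
t=5: input=2 -> V=12
t=6: input=0 -> V=10
t=7: input=0 -> V=9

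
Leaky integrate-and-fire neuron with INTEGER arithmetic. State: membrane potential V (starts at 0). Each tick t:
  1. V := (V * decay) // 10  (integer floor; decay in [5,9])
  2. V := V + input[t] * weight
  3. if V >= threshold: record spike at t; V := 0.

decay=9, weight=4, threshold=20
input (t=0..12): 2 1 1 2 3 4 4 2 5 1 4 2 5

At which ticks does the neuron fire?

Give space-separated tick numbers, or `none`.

t=0: input=2 -> V=8
t=1: input=1 -> V=11
t=2: input=1 -> V=13
t=3: input=2 -> V=19
t=4: input=3 -> V=0 FIRE
t=5: input=4 -> V=16
t=6: input=4 -> V=0 FIRE
t=7: input=2 -> V=8
t=8: input=5 -> V=0 FIRE
t=9: input=1 -> V=4
t=10: input=4 -> V=19
t=11: input=2 -> V=0 FIRE
t=12: input=5 -> V=0 FIRE

Answer: 4 6 8 11 12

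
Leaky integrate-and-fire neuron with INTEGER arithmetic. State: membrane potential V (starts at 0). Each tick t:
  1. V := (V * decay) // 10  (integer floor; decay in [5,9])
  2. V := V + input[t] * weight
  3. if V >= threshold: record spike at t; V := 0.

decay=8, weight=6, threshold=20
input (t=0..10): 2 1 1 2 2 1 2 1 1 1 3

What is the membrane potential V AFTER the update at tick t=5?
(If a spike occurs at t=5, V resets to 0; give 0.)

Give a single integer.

Answer: 15

Derivation:
t=0: input=2 -> V=12
t=1: input=1 -> V=15
t=2: input=1 -> V=18
t=3: input=2 -> V=0 FIRE
t=4: input=2 -> V=12
t=5: input=1 -> V=15
t=6: input=2 -> V=0 FIRE
t=7: input=1 -> V=6
t=8: input=1 -> V=10
t=9: input=1 -> V=14
t=10: input=3 -> V=0 FIRE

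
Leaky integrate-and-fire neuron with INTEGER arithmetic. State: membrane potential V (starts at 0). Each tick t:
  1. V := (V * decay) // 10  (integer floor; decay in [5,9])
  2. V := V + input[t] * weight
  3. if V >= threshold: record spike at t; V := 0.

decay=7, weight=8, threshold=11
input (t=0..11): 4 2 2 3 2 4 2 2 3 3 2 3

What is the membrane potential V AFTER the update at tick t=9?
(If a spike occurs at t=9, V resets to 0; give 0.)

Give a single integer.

Answer: 0

Derivation:
t=0: input=4 -> V=0 FIRE
t=1: input=2 -> V=0 FIRE
t=2: input=2 -> V=0 FIRE
t=3: input=3 -> V=0 FIRE
t=4: input=2 -> V=0 FIRE
t=5: input=4 -> V=0 FIRE
t=6: input=2 -> V=0 FIRE
t=7: input=2 -> V=0 FIRE
t=8: input=3 -> V=0 FIRE
t=9: input=3 -> V=0 FIRE
t=10: input=2 -> V=0 FIRE
t=11: input=3 -> V=0 FIRE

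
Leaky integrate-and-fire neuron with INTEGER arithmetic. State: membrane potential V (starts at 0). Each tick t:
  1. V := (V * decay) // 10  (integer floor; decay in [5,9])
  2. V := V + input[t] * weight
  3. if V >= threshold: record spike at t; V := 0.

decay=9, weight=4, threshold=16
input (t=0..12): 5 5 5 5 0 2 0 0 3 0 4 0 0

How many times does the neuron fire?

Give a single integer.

Answer: 6

Derivation:
t=0: input=5 -> V=0 FIRE
t=1: input=5 -> V=0 FIRE
t=2: input=5 -> V=0 FIRE
t=3: input=5 -> V=0 FIRE
t=4: input=0 -> V=0
t=5: input=2 -> V=8
t=6: input=0 -> V=7
t=7: input=0 -> V=6
t=8: input=3 -> V=0 FIRE
t=9: input=0 -> V=0
t=10: input=4 -> V=0 FIRE
t=11: input=0 -> V=0
t=12: input=0 -> V=0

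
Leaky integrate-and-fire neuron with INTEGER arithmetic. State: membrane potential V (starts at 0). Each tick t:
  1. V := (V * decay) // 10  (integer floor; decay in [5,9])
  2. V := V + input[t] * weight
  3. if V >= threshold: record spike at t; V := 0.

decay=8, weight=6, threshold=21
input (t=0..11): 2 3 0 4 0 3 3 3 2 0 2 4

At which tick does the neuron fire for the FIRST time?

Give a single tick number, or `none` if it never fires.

t=0: input=2 -> V=12
t=1: input=3 -> V=0 FIRE
t=2: input=0 -> V=0
t=3: input=4 -> V=0 FIRE
t=4: input=0 -> V=0
t=5: input=3 -> V=18
t=6: input=3 -> V=0 FIRE
t=7: input=3 -> V=18
t=8: input=2 -> V=0 FIRE
t=9: input=0 -> V=0
t=10: input=2 -> V=12
t=11: input=4 -> V=0 FIRE

Answer: 1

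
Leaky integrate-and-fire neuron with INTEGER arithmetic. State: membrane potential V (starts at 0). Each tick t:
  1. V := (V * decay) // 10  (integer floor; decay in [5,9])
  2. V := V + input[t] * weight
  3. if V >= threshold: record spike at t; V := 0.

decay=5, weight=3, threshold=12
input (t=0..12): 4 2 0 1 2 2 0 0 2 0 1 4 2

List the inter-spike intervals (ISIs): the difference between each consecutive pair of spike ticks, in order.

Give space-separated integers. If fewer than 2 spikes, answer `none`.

Answer: 11

Derivation:
t=0: input=4 -> V=0 FIRE
t=1: input=2 -> V=6
t=2: input=0 -> V=3
t=3: input=1 -> V=4
t=4: input=2 -> V=8
t=5: input=2 -> V=10
t=6: input=0 -> V=5
t=7: input=0 -> V=2
t=8: input=2 -> V=7
t=9: input=0 -> V=3
t=10: input=1 -> V=4
t=11: input=4 -> V=0 FIRE
t=12: input=2 -> V=6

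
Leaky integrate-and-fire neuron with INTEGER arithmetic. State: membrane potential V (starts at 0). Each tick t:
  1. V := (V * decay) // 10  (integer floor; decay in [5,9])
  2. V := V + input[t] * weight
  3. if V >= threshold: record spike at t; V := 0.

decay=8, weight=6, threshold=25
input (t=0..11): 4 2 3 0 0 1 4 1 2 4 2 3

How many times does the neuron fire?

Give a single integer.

Answer: 4

Derivation:
t=0: input=4 -> V=24
t=1: input=2 -> V=0 FIRE
t=2: input=3 -> V=18
t=3: input=0 -> V=14
t=4: input=0 -> V=11
t=5: input=1 -> V=14
t=6: input=4 -> V=0 FIRE
t=7: input=1 -> V=6
t=8: input=2 -> V=16
t=9: input=4 -> V=0 FIRE
t=10: input=2 -> V=12
t=11: input=3 -> V=0 FIRE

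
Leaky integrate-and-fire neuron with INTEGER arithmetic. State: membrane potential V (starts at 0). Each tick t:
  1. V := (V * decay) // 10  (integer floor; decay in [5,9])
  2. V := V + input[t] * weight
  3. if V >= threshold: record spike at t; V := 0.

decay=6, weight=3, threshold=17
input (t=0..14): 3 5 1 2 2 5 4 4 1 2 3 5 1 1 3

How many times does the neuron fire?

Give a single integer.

Answer: 4

Derivation:
t=0: input=3 -> V=9
t=1: input=5 -> V=0 FIRE
t=2: input=1 -> V=3
t=3: input=2 -> V=7
t=4: input=2 -> V=10
t=5: input=5 -> V=0 FIRE
t=6: input=4 -> V=12
t=7: input=4 -> V=0 FIRE
t=8: input=1 -> V=3
t=9: input=2 -> V=7
t=10: input=3 -> V=13
t=11: input=5 -> V=0 FIRE
t=12: input=1 -> V=3
t=13: input=1 -> V=4
t=14: input=3 -> V=11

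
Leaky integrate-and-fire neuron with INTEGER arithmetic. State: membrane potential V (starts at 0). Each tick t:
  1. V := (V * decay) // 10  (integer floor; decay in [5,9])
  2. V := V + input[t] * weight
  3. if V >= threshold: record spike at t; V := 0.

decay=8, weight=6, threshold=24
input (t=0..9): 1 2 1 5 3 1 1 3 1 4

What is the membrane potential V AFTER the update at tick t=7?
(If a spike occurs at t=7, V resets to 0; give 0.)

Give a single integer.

t=0: input=1 -> V=6
t=1: input=2 -> V=16
t=2: input=1 -> V=18
t=3: input=5 -> V=0 FIRE
t=4: input=3 -> V=18
t=5: input=1 -> V=20
t=6: input=1 -> V=22
t=7: input=3 -> V=0 FIRE
t=8: input=1 -> V=6
t=9: input=4 -> V=0 FIRE

Answer: 0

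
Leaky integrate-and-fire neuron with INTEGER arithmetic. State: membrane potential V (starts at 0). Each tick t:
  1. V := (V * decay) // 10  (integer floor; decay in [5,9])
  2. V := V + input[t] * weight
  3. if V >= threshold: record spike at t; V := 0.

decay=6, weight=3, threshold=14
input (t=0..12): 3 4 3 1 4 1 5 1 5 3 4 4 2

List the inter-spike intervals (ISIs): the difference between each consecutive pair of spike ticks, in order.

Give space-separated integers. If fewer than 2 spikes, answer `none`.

t=0: input=3 -> V=9
t=1: input=4 -> V=0 FIRE
t=2: input=3 -> V=9
t=3: input=1 -> V=8
t=4: input=4 -> V=0 FIRE
t=5: input=1 -> V=3
t=6: input=5 -> V=0 FIRE
t=7: input=1 -> V=3
t=8: input=5 -> V=0 FIRE
t=9: input=3 -> V=9
t=10: input=4 -> V=0 FIRE
t=11: input=4 -> V=12
t=12: input=2 -> V=13

Answer: 3 2 2 2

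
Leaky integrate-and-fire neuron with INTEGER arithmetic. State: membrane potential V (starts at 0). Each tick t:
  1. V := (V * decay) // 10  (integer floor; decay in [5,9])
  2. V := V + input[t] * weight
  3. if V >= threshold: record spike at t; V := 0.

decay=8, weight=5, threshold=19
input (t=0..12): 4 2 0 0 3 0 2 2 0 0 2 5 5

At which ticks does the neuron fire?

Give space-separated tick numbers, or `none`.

Answer: 0 4 11 12

Derivation:
t=0: input=4 -> V=0 FIRE
t=1: input=2 -> V=10
t=2: input=0 -> V=8
t=3: input=0 -> V=6
t=4: input=3 -> V=0 FIRE
t=5: input=0 -> V=0
t=6: input=2 -> V=10
t=7: input=2 -> V=18
t=8: input=0 -> V=14
t=9: input=0 -> V=11
t=10: input=2 -> V=18
t=11: input=5 -> V=0 FIRE
t=12: input=5 -> V=0 FIRE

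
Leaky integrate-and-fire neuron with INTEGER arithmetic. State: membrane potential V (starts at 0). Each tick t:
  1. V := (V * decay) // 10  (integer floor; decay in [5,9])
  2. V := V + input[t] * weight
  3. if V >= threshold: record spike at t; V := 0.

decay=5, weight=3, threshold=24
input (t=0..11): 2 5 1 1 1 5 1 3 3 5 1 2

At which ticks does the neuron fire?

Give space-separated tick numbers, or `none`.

t=0: input=2 -> V=6
t=1: input=5 -> V=18
t=2: input=1 -> V=12
t=3: input=1 -> V=9
t=4: input=1 -> V=7
t=5: input=5 -> V=18
t=6: input=1 -> V=12
t=7: input=3 -> V=15
t=8: input=3 -> V=16
t=9: input=5 -> V=23
t=10: input=1 -> V=14
t=11: input=2 -> V=13

Answer: none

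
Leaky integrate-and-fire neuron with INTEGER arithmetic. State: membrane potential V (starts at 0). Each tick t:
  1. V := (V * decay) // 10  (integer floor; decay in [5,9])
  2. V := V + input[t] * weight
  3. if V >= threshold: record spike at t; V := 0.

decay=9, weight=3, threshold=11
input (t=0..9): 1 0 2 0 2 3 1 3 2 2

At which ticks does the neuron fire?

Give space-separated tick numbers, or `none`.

t=0: input=1 -> V=3
t=1: input=0 -> V=2
t=2: input=2 -> V=7
t=3: input=0 -> V=6
t=4: input=2 -> V=0 FIRE
t=5: input=3 -> V=9
t=6: input=1 -> V=0 FIRE
t=7: input=3 -> V=9
t=8: input=2 -> V=0 FIRE
t=9: input=2 -> V=6

Answer: 4 6 8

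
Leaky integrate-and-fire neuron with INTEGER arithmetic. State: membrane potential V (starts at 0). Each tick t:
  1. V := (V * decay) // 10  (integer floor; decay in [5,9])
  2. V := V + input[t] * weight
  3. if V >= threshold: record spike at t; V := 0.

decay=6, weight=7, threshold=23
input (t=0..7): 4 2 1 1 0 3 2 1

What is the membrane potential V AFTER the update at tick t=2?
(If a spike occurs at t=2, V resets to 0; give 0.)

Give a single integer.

t=0: input=4 -> V=0 FIRE
t=1: input=2 -> V=14
t=2: input=1 -> V=15
t=3: input=1 -> V=16
t=4: input=0 -> V=9
t=5: input=3 -> V=0 FIRE
t=6: input=2 -> V=14
t=7: input=1 -> V=15

Answer: 15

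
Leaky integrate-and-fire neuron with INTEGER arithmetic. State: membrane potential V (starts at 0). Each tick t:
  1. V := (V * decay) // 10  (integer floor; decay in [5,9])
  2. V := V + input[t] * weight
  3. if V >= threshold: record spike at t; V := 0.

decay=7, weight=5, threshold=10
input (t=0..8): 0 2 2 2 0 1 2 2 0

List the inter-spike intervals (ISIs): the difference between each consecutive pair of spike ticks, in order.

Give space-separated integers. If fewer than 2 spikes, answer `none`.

t=0: input=0 -> V=0
t=1: input=2 -> V=0 FIRE
t=2: input=2 -> V=0 FIRE
t=3: input=2 -> V=0 FIRE
t=4: input=0 -> V=0
t=5: input=1 -> V=5
t=6: input=2 -> V=0 FIRE
t=7: input=2 -> V=0 FIRE
t=8: input=0 -> V=0

Answer: 1 1 3 1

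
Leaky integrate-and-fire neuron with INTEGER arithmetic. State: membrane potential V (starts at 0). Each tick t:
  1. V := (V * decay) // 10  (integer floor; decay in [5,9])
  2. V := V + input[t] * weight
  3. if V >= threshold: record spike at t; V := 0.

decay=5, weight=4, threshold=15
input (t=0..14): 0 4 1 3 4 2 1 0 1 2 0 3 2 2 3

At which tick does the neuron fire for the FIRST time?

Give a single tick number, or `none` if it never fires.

t=0: input=0 -> V=0
t=1: input=4 -> V=0 FIRE
t=2: input=1 -> V=4
t=3: input=3 -> V=14
t=4: input=4 -> V=0 FIRE
t=5: input=2 -> V=8
t=6: input=1 -> V=8
t=7: input=0 -> V=4
t=8: input=1 -> V=6
t=9: input=2 -> V=11
t=10: input=0 -> V=5
t=11: input=3 -> V=14
t=12: input=2 -> V=0 FIRE
t=13: input=2 -> V=8
t=14: input=3 -> V=0 FIRE

Answer: 1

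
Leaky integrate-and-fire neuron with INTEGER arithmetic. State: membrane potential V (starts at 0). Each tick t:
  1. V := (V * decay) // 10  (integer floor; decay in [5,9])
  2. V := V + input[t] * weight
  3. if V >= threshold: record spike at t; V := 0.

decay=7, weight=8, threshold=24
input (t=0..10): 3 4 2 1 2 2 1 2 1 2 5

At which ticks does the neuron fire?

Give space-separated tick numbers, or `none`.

Answer: 0 1 4 7 10

Derivation:
t=0: input=3 -> V=0 FIRE
t=1: input=4 -> V=0 FIRE
t=2: input=2 -> V=16
t=3: input=1 -> V=19
t=4: input=2 -> V=0 FIRE
t=5: input=2 -> V=16
t=6: input=1 -> V=19
t=7: input=2 -> V=0 FIRE
t=8: input=1 -> V=8
t=9: input=2 -> V=21
t=10: input=5 -> V=0 FIRE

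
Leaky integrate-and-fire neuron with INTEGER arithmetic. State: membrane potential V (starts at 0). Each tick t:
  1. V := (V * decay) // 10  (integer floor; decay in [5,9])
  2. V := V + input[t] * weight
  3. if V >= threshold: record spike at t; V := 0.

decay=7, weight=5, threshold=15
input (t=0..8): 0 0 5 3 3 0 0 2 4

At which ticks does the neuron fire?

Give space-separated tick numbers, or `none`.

t=0: input=0 -> V=0
t=1: input=0 -> V=0
t=2: input=5 -> V=0 FIRE
t=3: input=3 -> V=0 FIRE
t=4: input=3 -> V=0 FIRE
t=5: input=0 -> V=0
t=6: input=0 -> V=0
t=7: input=2 -> V=10
t=8: input=4 -> V=0 FIRE

Answer: 2 3 4 8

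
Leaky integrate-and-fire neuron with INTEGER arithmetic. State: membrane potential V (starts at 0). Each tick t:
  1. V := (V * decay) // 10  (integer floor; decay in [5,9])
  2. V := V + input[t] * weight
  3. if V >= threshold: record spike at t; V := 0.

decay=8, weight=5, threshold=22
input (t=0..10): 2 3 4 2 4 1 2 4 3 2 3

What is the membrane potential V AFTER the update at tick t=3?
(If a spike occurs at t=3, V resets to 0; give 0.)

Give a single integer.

Answer: 0

Derivation:
t=0: input=2 -> V=10
t=1: input=3 -> V=0 FIRE
t=2: input=4 -> V=20
t=3: input=2 -> V=0 FIRE
t=4: input=4 -> V=20
t=5: input=1 -> V=21
t=6: input=2 -> V=0 FIRE
t=7: input=4 -> V=20
t=8: input=3 -> V=0 FIRE
t=9: input=2 -> V=10
t=10: input=3 -> V=0 FIRE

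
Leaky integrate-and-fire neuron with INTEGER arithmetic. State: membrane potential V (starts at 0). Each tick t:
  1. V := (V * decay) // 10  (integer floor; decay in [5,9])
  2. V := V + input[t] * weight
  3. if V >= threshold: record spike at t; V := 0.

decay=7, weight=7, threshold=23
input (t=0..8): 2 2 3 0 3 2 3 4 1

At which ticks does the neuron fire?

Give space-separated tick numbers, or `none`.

t=0: input=2 -> V=14
t=1: input=2 -> V=0 FIRE
t=2: input=3 -> V=21
t=3: input=0 -> V=14
t=4: input=3 -> V=0 FIRE
t=5: input=2 -> V=14
t=6: input=3 -> V=0 FIRE
t=7: input=4 -> V=0 FIRE
t=8: input=1 -> V=7

Answer: 1 4 6 7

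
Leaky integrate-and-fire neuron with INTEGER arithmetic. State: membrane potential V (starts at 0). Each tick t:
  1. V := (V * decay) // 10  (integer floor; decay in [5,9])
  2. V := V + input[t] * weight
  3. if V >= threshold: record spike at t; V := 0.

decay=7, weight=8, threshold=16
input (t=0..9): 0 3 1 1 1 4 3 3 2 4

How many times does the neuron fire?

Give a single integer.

Answer: 7

Derivation:
t=0: input=0 -> V=0
t=1: input=3 -> V=0 FIRE
t=2: input=1 -> V=8
t=3: input=1 -> V=13
t=4: input=1 -> V=0 FIRE
t=5: input=4 -> V=0 FIRE
t=6: input=3 -> V=0 FIRE
t=7: input=3 -> V=0 FIRE
t=8: input=2 -> V=0 FIRE
t=9: input=4 -> V=0 FIRE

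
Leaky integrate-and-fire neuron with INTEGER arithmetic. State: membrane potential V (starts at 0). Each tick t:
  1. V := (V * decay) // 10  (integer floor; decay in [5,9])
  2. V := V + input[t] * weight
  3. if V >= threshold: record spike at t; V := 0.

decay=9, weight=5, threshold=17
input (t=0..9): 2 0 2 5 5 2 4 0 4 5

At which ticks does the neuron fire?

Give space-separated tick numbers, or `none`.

t=0: input=2 -> V=10
t=1: input=0 -> V=9
t=2: input=2 -> V=0 FIRE
t=3: input=5 -> V=0 FIRE
t=4: input=5 -> V=0 FIRE
t=5: input=2 -> V=10
t=6: input=4 -> V=0 FIRE
t=7: input=0 -> V=0
t=8: input=4 -> V=0 FIRE
t=9: input=5 -> V=0 FIRE

Answer: 2 3 4 6 8 9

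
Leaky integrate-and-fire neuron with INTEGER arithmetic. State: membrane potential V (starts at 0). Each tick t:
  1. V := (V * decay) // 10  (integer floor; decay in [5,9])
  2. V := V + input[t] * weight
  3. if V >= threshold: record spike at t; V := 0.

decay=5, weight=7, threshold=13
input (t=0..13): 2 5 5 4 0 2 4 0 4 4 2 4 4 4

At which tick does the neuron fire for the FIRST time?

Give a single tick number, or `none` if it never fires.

Answer: 0

Derivation:
t=0: input=2 -> V=0 FIRE
t=1: input=5 -> V=0 FIRE
t=2: input=5 -> V=0 FIRE
t=3: input=4 -> V=0 FIRE
t=4: input=0 -> V=0
t=5: input=2 -> V=0 FIRE
t=6: input=4 -> V=0 FIRE
t=7: input=0 -> V=0
t=8: input=4 -> V=0 FIRE
t=9: input=4 -> V=0 FIRE
t=10: input=2 -> V=0 FIRE
t=11: input=4 -> V=0 FIRE
t=12: input=4 -> V=0 FIRE
t=13: input=4 -> V=0 FIRE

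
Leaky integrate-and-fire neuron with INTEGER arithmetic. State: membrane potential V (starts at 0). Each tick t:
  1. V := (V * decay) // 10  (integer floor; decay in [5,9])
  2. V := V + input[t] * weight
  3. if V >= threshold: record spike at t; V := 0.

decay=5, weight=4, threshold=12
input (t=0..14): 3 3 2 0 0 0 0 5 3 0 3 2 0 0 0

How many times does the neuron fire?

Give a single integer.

t=0: input=3 -> V=0 FIRE
t=1: input=3 -> V=0 FIRE
t=2: input=2 -> V=8
t=3: input=0 -> V=4
t=4: input=0 -> V=2
t=5: input=0 -> V=1
t=6: input=0 -> V=0
t=7: input=5 -> V=0 FIRE
t=8: input=3 -> V=0 FIRE
t=9: input=0 -> V=0
t=10: input=3 -> V=0 FIRE
t=11: input=2 -> V=8
t=12: input=0 -> V=4
t=13: input=0 -> V=2
t=14: input=0 -> V=1

Answer: 5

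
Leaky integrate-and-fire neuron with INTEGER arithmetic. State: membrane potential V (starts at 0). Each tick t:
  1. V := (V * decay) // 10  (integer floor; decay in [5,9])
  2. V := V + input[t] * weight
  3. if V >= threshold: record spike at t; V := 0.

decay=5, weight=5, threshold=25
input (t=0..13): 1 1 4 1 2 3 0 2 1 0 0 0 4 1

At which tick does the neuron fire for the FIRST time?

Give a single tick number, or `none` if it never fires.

Answer: none

Derivation:
t=0: input=1 -> V=5
t=1: input=1 -> V=7
t=2: input=4 -> V=23
t=3: input=1 -> V=16
t=4: input=2 -> V=18
t=5: input=3 -> V=24
t=6: input=0 -> V=12
t=7: input=2 -> V=16
t=8: input=1 -> V=13
t=9: input=0 -> V=6
t=10: input=0 -> V=3
t=11: input=0 -> V=1
t=12: input=4 -> V=20
t=13: input=1 -> V=15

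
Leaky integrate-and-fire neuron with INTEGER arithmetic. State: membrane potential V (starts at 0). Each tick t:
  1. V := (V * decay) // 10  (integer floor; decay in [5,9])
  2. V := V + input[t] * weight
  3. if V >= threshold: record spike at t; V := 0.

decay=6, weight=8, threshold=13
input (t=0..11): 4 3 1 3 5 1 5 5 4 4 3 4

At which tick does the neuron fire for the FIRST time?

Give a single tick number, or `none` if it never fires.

t=0: input=4 -> V=0 FIRE
t=1: input=3 -> V=0 FIRE
t=2: input=1 -> V=8
t=3: input=3 -> V=0 FIRE
t=4: input=5 -> V=0 FIRE
t=5: input=1 -> V=8
t=6: input=5 -> V=0 FIRE
t=7: input=5 -> V=0 FIRE
t=8: input=4 -> V=0 FIRE
t=9: input=4 -> V=0 FIRE
t=10: input=3 -> V=0 FIRE
t=11: input=4 -> V=0 FIRE

Answer: 0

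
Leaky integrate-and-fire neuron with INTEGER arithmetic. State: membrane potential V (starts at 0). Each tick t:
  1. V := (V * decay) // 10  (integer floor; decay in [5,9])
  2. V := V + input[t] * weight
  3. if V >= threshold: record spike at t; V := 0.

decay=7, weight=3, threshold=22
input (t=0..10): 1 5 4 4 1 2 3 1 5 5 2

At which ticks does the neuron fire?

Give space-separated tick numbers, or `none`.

Answer: 2 8

Derivation:
t=0: input=1 -> V=3
t=1: input=5 -> V=17
t=2: input=4 -> V=0 FIRE
t=3: input=4 -> V=12
t=4: input=1 -> V=11
t=5: input=2 -> V=13
t=6: input=3 -> V=18
t=7: input=1 -> V=15
t=8: input=5 -> V=0 FIRE
t=9: input=5 -> V=15
t=10: input=2 -> V=16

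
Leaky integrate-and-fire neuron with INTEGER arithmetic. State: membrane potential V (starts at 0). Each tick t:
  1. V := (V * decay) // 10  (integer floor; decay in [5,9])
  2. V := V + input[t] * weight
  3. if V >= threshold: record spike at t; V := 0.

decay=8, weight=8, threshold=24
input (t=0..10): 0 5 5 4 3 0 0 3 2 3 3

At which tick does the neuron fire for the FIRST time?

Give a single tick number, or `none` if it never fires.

Answer: 1

Derivation:
t=0: input=0 -> V=0
t=1: input=5 -> V=0 FIRE
t=2: input=5 -> V=0 FIRE
t=3: input=4 -> V=0 FIRE
t=4: input=3 -> V=0 FIRE
t=5: input=0 -> V=0
t=6: input=0 -> V=0
t=7: input=3 -> V=0 FIRE
t=8: input=2 -> V=16
t=9: input=3 -> V=0 FIRE
t=10: input=3 -> V=0 FIRE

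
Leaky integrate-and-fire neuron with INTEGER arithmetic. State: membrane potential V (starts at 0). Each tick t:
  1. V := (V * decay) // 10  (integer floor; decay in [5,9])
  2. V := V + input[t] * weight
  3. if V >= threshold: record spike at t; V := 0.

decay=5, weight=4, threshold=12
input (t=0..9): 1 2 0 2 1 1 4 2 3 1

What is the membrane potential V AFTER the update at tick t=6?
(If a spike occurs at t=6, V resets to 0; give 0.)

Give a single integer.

t=0: input=1 -> V=4
t=1: input=2 -> V=10
t=2: input=0 -> V=5
t=3: input=2 -> V=10
t=4: input=1 -> V=9
t=5: input=1 -> V=8
t=6: input=4 -> V=0 FIRE
t=7: input=2 -> V=8
t=8: input=3 -> V=0 FIRE
t=9: input=1 -> V=4

Answer: 0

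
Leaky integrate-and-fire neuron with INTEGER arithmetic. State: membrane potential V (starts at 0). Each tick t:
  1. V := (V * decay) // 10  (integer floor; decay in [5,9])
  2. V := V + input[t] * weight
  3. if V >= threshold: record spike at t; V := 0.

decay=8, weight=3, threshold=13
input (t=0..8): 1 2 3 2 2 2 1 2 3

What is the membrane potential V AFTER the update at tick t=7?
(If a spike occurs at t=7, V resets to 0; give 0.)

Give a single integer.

t=0: input=1 -> V=3
t=1: input=2 -> V=8
t=2: input=3 -> V=0 FIRE
t=3: input=2 -> V=6
t=4: input=2 -> V=10
t=5: input=2 -> V=0 FIRE
t=6: input=1 -> V=3
t=7: input=2 -> V=8
t=8: input=3 -> V=0 FIRE

Answer: 8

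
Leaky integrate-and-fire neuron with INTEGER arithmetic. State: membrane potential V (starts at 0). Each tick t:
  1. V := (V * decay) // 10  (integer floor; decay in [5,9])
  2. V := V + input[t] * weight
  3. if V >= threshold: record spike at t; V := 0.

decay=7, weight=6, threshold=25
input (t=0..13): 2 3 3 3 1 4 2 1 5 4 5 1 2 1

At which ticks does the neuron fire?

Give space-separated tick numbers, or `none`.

Answer: 1 3 5 8 10

Derivation:
t=0: input=2 -> V=12
t=1: input=3 -> V=0 FIRE
t=2: input=3 -> V=18
t=3: input=3 -> V=0 FIRE
t=4: input=1 -> V=6
t=5: input=4 -> V=0 FIRE
t=6: input=2 -> V=12
t=7: input=1 -> V=14
t=8: input=5 -> V=0 FIRE
t=9: input=4 -> V=24
t=10: input=5 -> V=0 FIRE
t=11: input=1 -> V=6
t=12: input=2 -> V=16
t=13: input=1 -> V=17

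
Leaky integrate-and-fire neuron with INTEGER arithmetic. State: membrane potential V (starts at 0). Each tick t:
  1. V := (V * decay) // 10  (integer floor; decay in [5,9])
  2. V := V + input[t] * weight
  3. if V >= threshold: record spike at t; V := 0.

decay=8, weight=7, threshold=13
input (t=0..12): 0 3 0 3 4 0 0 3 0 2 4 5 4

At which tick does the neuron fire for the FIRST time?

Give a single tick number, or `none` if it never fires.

Answer: 1

Derivation:
t=0: input=0 -> V=0
t=1: input=3 -> V=0 FIRE
t=2: input=0 -> V=0
t=3: input=3 -> V=0 FIRE
t=4: input=4 -> V=0 FIRE
t=5: input=0 -> V=0
t=6: input=0 -> V=0
t=7: input=3 -> V=0 FIRE
t=8: input=0 -> V=0
t=9: input=2 -> V=0 FIRE
t=10: input=4 -> V=0 FIRE
t=11: input=5 -> V=0 FIRE
t=12: input=4 -> V=0 FIRE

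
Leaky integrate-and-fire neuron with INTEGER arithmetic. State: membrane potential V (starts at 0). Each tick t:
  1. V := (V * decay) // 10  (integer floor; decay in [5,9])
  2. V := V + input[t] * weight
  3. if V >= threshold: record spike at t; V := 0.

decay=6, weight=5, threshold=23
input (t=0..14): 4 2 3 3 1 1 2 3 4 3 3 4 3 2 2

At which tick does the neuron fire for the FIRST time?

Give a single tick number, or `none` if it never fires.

t=0: input=4 -> V=20
t=1: input=2 -> V=22
t=2: input=3 -> V=0 FIRE
t=3: input=3 -> V=15
t=4: input=1 -> V=14
t=5: input=1 -> V=13
t=6: input=2 -> V=17
t=7: input=3 -> V=0 FIRE
t=8: input=4 -> V=20
t=9: input=3 -> V=0 FIRE
t=10: input=3 -> V=15
t=11: input=4 -> V=0 FIRE
t=12: input=3 -> V=15
t=13: input=2 -> V=19
t=14: input=2 -> V=21

Answer: 2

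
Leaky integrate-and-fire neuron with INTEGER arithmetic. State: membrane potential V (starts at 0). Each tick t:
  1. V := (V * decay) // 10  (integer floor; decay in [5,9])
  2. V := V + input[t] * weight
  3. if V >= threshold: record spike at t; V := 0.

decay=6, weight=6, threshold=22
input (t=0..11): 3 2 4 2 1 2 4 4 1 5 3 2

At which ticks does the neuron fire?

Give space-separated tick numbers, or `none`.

Answer: 1 2 6 7 9 11

Derivation:
t=0: input=3 -> V=18
t=1: input=2 -> V=0 FIRE
t=2: input=4 -> V=0 FIRE
t=3: input=2 -> V=12
t=4: input=1 -> V=13
t=5: input=2 -> V=19
t=6: input=4 -> V=0 FIRE
t=7: input=4 -> V=0 FIRE
t=8: input=1 -> V=6
t=9: input=5 -> V=0 FIRE
t=10: input=3 -> V=18
t=11: input=2 -> V=0 FIRE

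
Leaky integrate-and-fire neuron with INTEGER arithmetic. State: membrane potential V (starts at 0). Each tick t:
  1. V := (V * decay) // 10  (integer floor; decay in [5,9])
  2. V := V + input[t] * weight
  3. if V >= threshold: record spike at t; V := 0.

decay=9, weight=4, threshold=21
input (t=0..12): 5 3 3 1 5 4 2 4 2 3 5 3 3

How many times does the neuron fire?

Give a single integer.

t=0: input=5 -> V=20
t=1: input=3 -> V=0 FIRE
t=2: input=3 -> V=12
t=3: input=1 -> V=14
t=4: input=5 -> V=0 FIRE
t=5: input=4 -> V=16
t=6: input=2 -> V=0 FIRE
t=7: input=4 -> V=16
t=8: input=2 -> V=0 FIRE
t=9: input=3 -> V=12
t=10: input=5 -> V=0 FIRE
t=11: input=3 -> V=12
t=12: input=3 -> V=0 FIRE

Answer: 6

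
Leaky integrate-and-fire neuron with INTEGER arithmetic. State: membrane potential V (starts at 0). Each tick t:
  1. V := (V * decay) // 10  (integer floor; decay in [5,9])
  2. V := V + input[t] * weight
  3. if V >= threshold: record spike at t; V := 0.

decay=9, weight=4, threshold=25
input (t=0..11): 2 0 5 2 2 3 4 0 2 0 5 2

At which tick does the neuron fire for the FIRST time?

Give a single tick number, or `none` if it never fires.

Answer: 2

Derivation:
t=0: input=2 -> V=8
t=1: input=0 -> V=7
t=2: input=5 -> V=0 FIRE
t=3: input=2 -> V=8
t=4: input=2 -> V=15
t=5: input=3 -> V=0 FIRE
t=6: input=4 -> V=16
t=7: input=0 -> V=14
t=8: input=2 -> V=20
t=9: input=0 -> V=18
t=10: input=5 -> V=0 FIRE
t=11: input=2 -> V=8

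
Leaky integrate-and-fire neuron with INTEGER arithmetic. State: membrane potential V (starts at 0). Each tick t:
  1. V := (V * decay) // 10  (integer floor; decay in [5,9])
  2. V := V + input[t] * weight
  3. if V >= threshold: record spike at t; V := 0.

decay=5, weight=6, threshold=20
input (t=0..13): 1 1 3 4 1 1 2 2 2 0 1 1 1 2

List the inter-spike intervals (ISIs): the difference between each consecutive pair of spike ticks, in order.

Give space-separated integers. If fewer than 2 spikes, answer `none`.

Answer: 1 4

Derivation:
t=0: input=1 -> V=6
t=1: input=1 -> V=9
t=2: input=3 -> V=0 FIRE
t=3: input=4 -> V=0 FIRE
t=4: input=1 -> V=6
t=5: input=1 -> V=9
t=6: input=2 -> V=16
t=7: input=2 -> V=0 FIRE
t=8: input=2 -> V=12
t=9: input=0 -> V=6
t=10: input=1 -> V=9
t=11: input=1 -> V=10
t=12: input=1 -> V=11
t=13: input=2 -> V=17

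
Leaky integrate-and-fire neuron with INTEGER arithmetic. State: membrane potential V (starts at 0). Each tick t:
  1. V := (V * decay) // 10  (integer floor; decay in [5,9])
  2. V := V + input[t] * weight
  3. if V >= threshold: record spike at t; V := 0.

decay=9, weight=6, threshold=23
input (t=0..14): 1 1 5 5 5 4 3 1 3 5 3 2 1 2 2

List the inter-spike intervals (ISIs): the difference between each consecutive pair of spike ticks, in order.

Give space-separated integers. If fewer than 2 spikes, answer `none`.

t=0: input=1 -> V=6
t=1: input=1 -> V=11
t=2: input=5 -> V=0 FIRE
t=3: input=5 -> V=0 FIRE
t=4: input=5 -> V=0 FIRE
t=5: input=4 -> V=0 FIRE
t=6: input=3 -> V=18
t=7: input=1 -> V=22
t=8: input=3 -> V=0 FIRE
t=9: input=5 -> V=0 FIRE
t=10: input=3 -> V=18
t=11: input=2 -> V=0 FIRE
t=12: input=1 -> V=6
t=13: input=2 -> V=17
t=14: input=2 -> V=0 FIRE

Answer: 1 1 1 3 1 2 3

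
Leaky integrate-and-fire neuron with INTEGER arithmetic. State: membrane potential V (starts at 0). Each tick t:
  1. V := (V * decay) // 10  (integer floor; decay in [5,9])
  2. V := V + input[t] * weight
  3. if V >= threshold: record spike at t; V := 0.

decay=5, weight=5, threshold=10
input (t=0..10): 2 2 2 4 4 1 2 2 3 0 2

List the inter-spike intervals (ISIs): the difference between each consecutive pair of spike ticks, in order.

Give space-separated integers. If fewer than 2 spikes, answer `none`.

Answer: 1 1 1 1 2 1 1 2

Derivation:
t=0: input=2 -> V=0 FIRE
t=1: input=2 -> V=0 FIRE
t=2: input=2 -> V=0 FIRE
t=3: input=4 -> V=0 FIRE
t=4: input=4 -> V=0 FIRE
t=5: input=1 -> V=5
t=6: input=2 -> V=0 FIRE
t=7: input=2 -> V=0 FIRE
t=8: input=3 -> V=0 FIRE
t=9: input=0 -> V=0
t=10: input=2 -> V=0 FIRE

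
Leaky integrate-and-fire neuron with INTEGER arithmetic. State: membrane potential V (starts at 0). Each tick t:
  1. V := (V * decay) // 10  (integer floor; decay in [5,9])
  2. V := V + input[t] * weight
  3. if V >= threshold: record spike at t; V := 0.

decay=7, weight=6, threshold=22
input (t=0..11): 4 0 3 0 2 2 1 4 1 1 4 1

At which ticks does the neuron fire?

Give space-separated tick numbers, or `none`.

t=0: input=4 -> V=0 FIRE
t=1: input=0 -> V=0
t=2: input=3 -> V=18
t=3: input=0 -> V=12
t=4: input=2 -> V=20
t=5: input=2 -> V=0 FIRE
t=6: input=1 -> V=6
t=7: input=4 -> V=0 FIRE
t=8: input=1 -> V=6
t=9: input=1 -> V=10
t=10: input=4 -> V=0 FIRE
t=11: input=1 -> V=6

Answer: 0 5 7 10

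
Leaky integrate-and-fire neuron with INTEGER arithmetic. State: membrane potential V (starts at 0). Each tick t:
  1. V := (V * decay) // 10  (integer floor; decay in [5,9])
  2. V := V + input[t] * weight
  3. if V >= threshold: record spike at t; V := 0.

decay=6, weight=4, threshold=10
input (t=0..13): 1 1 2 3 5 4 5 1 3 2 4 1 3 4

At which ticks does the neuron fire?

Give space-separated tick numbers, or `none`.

t=0: input=1 -> V=4
t=1: input=1 -> V=6
t=2: input=2 -> V=0 FIRE
t=3: input=3 -> V=0 FIRE
t=4: input=5 -> V=0 FIRE
t=5: input=4 -> V=0 FIRE
t=6: input=5 -> V=0 FIRE
t=7: input=1 -> V=4
t=8: input=3 -> V=0 FIRE
t=9: input=2 -> V=8
t=10: input=4 -> V=0 FIRE
t=11: input=1 -> V=4
t=12: input=3 -> V=0 FIRE
t=13: input=4 -> V=0 FIRE

Answer: 2 3 4 5 6 8 10 12 13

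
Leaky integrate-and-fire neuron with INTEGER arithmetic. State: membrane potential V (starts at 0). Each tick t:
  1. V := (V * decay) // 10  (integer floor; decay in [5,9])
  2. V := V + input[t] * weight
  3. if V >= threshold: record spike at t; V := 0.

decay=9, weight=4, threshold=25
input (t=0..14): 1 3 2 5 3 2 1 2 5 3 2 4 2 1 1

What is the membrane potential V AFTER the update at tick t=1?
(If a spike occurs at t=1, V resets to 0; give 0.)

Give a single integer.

Answer: 15

Derivation:
t=0: input=1 -> V=4
t=1: input=3 -> V=15
t=2: input=2 -> V=21
t=3: input=5 -> V=0 FIRE
t=4: input=3 -> V=12
t=5: input=2 -> V=18
t=6: input=1 -> V=20
t=7: input=2 -> V=0 FIRE
t=8: input=5 -> V=20
t=9: input=3 -> V=0 FIRE
t=10: input=2 -> V=8
t=11: input=4 -> V=23
t=12: input=2 -> V=0 FIRE
t=13: input=1 -> V=4
t=14: input=1 -> V=7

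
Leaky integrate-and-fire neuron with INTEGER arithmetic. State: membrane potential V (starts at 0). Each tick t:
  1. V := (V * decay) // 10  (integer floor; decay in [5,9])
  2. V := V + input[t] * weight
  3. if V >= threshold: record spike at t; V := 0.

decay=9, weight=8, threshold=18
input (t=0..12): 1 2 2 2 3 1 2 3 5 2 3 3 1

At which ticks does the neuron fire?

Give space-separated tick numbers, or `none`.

t=0: input=1 -> V=8
t=1: input=2 -> V=0 FIRE
t=2: input=2 -> V=16
t=3: input=2 -> V=0 FIRE
t=4: input=3 -> V=0 FIRE
t=5: input=1 -> V=8
t=6: input=2 -> V=0 FIRE
t=7: input=3 -> V=0 FIRE
t=8: input=5 -> V=0 FIRE
t=9: input=2 -> V=16
t=10: input=3 -> V=0 FIRE
t=11: input=3 -> V=0 FIRE
t=12: input=1 -> V=8

Answer: 1 3 4 6 7 8 10 11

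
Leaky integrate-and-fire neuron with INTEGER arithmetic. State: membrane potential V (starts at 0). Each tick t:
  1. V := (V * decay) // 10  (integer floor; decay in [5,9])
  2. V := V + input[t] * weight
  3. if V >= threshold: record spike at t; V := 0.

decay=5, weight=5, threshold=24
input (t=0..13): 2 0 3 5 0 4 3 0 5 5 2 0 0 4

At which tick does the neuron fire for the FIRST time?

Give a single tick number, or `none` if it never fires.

Answer: 3

Derivation:
t=0: input=2 -> V=10
t=1: input=0 -> V=5
t=2: input=3 -> V=17
t=3: input=5 -> V=0 FIRE
t=4: input=0 -> V=0
t=5: input=4 -> V=20
t=6: input=3 -> V=0 FIRE
t=7: input=0 -> V=0
t=8: input=5 -> V=0 FIRE
t=9: input=5 -> V=0 FIRE
t=10: input=2 -> V=10
t=11: input=0 -> V=5
t=12: input=0 -> V=2
t=13: input=4 -> V=21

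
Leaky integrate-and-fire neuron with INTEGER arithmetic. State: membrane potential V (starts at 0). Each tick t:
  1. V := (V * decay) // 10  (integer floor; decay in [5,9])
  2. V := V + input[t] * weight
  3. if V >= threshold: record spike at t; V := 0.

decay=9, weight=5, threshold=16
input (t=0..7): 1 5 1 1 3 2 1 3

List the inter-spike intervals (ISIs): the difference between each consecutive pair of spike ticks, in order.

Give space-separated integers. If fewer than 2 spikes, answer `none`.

t=0: input=1 -> V=5
t=1: input=5 -> V=0 FIRE
t=2: input=1 -> V=5
t=3: input=1 -> V=9
t=4: input=3 -> V=0 FIRE
t=5: input=2 -> V=10
t=6: input=1 -> V=14
t=7: input=3 -> V=0 FIRE

Answer: 3 3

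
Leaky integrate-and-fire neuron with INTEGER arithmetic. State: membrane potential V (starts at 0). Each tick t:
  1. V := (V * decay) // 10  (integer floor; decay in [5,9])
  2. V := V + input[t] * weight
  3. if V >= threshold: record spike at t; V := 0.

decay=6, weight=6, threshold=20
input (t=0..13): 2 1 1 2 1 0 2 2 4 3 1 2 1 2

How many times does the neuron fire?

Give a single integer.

t=0: input=2 -> V=12
t=1: input=1 -> V=13
t=2: input=1 -> V=13
t=3: input=2 -> V=19
t=4: input=1 -> V=17
t=5: input=0 -> V=10
t=6: input=2 -> V=18
t=7: input=2 -> V=0 FIRE
t=8: input=4 -> V=0 FIRE
t=9: input=3 -> V=18
t=10: input=1 -> V=16
t=11: input=2 -> V=0 FIRE
t=12: input=1 -> V=6
t=13: input=2 -> V=15

Answer: 3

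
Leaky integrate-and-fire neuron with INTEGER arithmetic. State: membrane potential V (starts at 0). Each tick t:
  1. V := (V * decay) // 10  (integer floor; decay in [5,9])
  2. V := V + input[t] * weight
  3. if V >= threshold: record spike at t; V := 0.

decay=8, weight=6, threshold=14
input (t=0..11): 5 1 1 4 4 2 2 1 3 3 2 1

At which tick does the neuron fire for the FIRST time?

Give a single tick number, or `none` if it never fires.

Answer: 0

Derivation:
t=0: input=5 -> V=0 FIRE
t=1: input=1 -> V=6
t=2: input=1 -> V=10
t=3: input=4 -> V=0 FIRE
t=4: input=4 -> V=0 FIRE
t=5: input=2 -> V=12
t=6: input=2 -> V=0 FIRE
t=7: input=1 -> V=6
t=8: input=3 -> V=0 FIRE
t=9: input=3 -> V=0 FIRE
t=10: input=2 -> V=12
t=11: input=1 -> V=0 FIRE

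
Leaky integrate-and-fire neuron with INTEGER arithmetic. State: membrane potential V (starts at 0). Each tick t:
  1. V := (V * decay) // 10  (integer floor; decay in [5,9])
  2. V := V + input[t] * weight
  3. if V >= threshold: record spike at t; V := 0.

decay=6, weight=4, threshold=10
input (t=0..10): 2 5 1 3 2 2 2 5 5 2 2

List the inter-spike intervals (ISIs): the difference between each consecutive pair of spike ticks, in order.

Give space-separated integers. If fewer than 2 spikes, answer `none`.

Answer: 2 2 2 1 2

Derivation:
t=0: input=2 -> V=8
t=1: input=5 -> V=0 FIRE
t=2: input=1 -> V=4
t=3: input=3 -> V=0 FIRE
t=4: input=2 -> V=8
t=5: input=2 -> V=0 FIRE
t=6: input=2 -> V=8
t=7: input=5 -> V=0 FIRE
t=8: input=5 -> V=0 FIRE
t=9: input=2 -> V=8
t=10: input=2 -> V=0 FIRE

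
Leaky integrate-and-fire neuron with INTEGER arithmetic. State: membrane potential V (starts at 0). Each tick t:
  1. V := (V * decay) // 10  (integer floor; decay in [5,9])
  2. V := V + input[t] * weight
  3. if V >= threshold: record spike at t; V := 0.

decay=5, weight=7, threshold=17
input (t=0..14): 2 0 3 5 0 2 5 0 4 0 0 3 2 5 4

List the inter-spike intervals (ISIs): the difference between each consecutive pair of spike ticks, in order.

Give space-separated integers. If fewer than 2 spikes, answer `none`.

Answer: 1 3 2 3 2 1

Derivation:
t=0: input=2 -> V=14
t=1: input=0 -> V=7
t=2: input=3 -> V=0 FIRE
t=3: input=5 -> V=0 FIRE
t=4: input=0 -> V=0
t=5: input=2 -> V=14
t=6: input=5 -> V=0 FIRE
t=7: input=0 -> V=0
t=8: input=4 -> V=0 FIRE
t=9: input=0 -> V=0
t=10: input=0 -> V=0
t=11: input=3 -> V=0 FIRE
t=12: input=2 -> V=14
t=13: input=5 -> V=0 FIRE
t=14: input=4 -> V=0 FIRE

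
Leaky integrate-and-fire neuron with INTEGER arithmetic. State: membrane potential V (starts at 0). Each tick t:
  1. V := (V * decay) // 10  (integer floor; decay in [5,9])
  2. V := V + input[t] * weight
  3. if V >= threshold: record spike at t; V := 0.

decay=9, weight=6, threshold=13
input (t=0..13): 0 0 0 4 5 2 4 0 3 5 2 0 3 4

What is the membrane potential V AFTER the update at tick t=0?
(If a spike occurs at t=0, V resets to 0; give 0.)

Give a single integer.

t=0: input=0 -> V=0
t=1: input=0 -> V=0
t=2: input=0 -> V=0
t=3: input=4 -> V=0 FIRE
t=4: input=5 -> V=0 FIRE
t=5: input=2 -> V=12
t=6: input=4 -> V=0 FIRE
t=7: input=0 -> V=0
t=8: input=3 -> V=0 FIRE
t=9: input=5 -> V=0 FIRE
t=10: input=2 -> V=12
t=11: input=0 -> V=10
t=12: input=3 -> V=0 FIRE
t=13: input=4 -> V=0 FIRE

Answer: 0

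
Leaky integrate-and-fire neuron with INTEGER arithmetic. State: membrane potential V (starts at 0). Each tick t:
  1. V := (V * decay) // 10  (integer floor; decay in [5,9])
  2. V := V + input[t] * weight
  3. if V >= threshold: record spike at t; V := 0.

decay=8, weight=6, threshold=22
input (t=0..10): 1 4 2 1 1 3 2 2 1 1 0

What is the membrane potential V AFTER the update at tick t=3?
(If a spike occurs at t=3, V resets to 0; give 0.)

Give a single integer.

Answer: 15

Derivation:
t=0: input=1 -> V=6
t=1: input=4 -> V=0 FIRE
t=2: input=2 -> V=12
t=3: input=1 -> V=15
t=4: input=1 -> V=18
t=5: input=3 -> V=0 FIRE
t=6: input=2 -> V=12
t=7: input=2 -> V=21
t=8: input=1 -> V=0 FIRE
t=9: input=1 -> V=6
t=10: input=0 -> V=4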